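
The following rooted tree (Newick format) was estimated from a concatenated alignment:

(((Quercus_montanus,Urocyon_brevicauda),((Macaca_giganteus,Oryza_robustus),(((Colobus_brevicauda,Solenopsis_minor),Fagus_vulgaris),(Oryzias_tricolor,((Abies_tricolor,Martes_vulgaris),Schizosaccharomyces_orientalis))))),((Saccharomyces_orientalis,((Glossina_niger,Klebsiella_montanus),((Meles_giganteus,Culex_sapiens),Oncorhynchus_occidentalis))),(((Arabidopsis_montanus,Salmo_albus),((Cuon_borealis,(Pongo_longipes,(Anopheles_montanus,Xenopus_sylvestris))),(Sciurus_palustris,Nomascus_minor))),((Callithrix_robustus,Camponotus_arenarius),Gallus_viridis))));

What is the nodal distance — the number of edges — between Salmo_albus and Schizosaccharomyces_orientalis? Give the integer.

The MRCA of Salmo_albus and Schizosaccharomyces_orientalis is the root of the tree.
From Salmo_albus up to that node: 5 branches. From Schizosaccharomyces_orientalis up to the same node: 6 branches. Total: 5 + 6 = 11.

11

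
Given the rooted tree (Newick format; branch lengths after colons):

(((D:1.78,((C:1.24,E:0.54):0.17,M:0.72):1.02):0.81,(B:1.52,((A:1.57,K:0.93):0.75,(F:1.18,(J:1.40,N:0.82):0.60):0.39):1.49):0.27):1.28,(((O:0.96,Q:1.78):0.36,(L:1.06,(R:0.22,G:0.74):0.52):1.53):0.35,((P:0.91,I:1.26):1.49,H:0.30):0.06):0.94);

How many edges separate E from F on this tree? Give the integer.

The MRCA of E and F is the node subtending ((D,((C,E),M)),(B,((A,K),(F,(J,N))))).
From E up to that node: 4 branches. From F up to the same node: 4 branches. Total: 4 + 4 = 8.

8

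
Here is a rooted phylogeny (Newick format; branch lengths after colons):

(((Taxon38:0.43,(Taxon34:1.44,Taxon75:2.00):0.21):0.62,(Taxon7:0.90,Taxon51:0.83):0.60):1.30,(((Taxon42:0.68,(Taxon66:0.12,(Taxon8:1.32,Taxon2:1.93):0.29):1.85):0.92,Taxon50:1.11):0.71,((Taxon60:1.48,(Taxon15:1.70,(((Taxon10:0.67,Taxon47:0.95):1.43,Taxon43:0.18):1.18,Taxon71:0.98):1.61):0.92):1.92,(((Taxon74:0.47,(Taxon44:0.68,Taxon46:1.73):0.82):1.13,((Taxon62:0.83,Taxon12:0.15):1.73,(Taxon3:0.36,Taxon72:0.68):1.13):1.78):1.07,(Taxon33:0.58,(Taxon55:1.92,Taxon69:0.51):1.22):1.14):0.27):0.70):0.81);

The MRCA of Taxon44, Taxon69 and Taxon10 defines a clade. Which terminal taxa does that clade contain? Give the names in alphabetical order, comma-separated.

Taxon10, Taxon12, Taxon15, Taxon3, Taxon33, Taxon43, Taxon44, Taxon46, Taxon47, Taxon55, Taxon60, Taxon62, Taxon69, Taxon71, Taxon72, Taxon74

Tracing Taxon44: it sits inside (Taxon44,Taxon46).
Tracing Taxon69: it sits inside (Taxon55,Taxon69).
Tracing Taxon10: it sits inside (Taxon10,Taxon47).
The smallest clade enclosing all 3 is ((Taxon60,(Taxon15,(((Taxon10,Taxon47),Taxon43),Taxon71))),(((Taxon74,(Taxon44,Taxon46)),((Taxon62,Taxon12),(Taxon3,Taxon72))),(Taxon33,(Taxon55,Taxon69)))); the answer is its 16 terminal taxa in alphabetical order.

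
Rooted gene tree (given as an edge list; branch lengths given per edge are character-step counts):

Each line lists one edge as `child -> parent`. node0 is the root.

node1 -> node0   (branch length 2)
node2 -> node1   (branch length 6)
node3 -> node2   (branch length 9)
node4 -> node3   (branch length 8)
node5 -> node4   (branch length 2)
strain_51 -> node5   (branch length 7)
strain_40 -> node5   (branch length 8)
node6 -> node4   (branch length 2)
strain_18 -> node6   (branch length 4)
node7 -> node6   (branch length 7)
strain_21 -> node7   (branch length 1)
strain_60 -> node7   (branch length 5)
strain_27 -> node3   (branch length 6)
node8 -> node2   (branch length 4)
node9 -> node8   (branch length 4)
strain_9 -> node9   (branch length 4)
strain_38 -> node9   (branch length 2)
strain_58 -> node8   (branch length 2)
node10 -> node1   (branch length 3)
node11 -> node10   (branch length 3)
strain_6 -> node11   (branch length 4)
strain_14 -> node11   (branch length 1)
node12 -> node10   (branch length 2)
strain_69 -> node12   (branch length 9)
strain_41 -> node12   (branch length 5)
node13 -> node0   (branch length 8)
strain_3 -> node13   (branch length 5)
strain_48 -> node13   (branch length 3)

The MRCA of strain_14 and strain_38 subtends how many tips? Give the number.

The MRCA of strain_14 and strain_38 is the node subtending (((((strain_51,strain_40),(strain_18,(strain_21,strain_60))),strain_27),((strain_9,strain_38),strain_58)),((strain_6,strain_14),(strain_69,strain_41))).
That clade contains 13 terminal taxa: strain_14, strain_18, strain_21, strain_27, strain_38, strain_40, strain_41, strain_51, strain_58, strain_6, strain_60, strain_69, strain_9.

13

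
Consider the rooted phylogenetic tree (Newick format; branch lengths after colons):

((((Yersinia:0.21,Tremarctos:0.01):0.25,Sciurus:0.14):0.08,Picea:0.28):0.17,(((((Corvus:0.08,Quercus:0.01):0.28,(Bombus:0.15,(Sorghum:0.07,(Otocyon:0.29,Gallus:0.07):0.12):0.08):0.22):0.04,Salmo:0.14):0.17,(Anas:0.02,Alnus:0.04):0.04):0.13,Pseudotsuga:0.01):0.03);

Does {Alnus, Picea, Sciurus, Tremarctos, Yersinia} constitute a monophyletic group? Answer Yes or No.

No

The MRCA of the listed taxa is the root, so the smallest clade containing them is the whole tree.
That clade also contains Anas, Bombus, Corvus, Gallus, Otocyon, Pseudotsuga, Quercus, Salmo, Sorghum, which are not in the proposed group, so the group is not monophyletic.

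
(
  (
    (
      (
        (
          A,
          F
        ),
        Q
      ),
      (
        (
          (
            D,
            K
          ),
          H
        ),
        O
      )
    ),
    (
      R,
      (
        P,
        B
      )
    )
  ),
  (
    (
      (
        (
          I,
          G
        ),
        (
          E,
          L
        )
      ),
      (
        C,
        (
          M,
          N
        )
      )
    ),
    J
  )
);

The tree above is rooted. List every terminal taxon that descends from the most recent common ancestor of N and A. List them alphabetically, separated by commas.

Tracing N: it sits inside (M,N).
Tracing A: it sits inside (A,F).
The smallest clade enclosing both is the whole tree (their MRCA is the root), so the answer is all 18 tips in alphabetical order.

A, B, C, D, E, F, G, H, I, J, K, L, M, N, O, P, Q, R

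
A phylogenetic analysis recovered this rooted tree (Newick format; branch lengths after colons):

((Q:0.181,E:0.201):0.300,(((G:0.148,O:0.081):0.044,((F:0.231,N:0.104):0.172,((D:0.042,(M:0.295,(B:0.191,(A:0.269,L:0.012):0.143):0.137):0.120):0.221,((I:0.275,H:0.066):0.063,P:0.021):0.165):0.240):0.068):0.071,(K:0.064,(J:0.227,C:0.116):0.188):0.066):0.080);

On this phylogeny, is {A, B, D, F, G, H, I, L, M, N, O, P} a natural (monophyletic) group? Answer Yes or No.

The most recent common ancestor of these taxa subtends ((G,O),((F,N),((D,(M,(B,(A,L)))),((I,H),P)))).
That clade has exactly 12 tips — every listed taxon and nothing else — so the group is monophyletic.

Yes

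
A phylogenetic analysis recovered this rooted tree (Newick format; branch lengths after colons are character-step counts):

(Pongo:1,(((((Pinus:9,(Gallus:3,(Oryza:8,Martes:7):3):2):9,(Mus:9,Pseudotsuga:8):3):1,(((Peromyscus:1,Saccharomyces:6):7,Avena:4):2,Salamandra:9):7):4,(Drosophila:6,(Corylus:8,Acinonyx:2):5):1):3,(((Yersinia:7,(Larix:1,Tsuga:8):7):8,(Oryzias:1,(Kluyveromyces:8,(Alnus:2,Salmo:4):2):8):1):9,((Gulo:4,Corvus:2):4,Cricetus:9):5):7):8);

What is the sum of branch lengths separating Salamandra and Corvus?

41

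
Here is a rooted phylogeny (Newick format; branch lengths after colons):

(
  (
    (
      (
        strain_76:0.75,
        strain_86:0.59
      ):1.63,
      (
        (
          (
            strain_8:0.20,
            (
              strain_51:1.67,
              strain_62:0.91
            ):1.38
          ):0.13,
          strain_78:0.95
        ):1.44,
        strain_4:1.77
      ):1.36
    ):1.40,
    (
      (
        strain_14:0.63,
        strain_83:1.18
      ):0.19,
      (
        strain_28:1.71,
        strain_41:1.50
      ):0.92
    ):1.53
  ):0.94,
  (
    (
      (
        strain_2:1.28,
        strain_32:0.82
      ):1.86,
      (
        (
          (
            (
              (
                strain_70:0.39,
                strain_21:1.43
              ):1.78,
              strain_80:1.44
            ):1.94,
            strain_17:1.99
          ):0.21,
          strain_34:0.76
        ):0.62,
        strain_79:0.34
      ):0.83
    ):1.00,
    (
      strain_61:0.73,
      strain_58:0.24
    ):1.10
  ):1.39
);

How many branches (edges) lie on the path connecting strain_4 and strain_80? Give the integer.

The MRCA of strain_4 and strain_80 is the root of the tree.
From strain_4 up to that node: 4 branches. From strain_80 up to the same node: 7 branches. Total: 4 + 7 = 11.

11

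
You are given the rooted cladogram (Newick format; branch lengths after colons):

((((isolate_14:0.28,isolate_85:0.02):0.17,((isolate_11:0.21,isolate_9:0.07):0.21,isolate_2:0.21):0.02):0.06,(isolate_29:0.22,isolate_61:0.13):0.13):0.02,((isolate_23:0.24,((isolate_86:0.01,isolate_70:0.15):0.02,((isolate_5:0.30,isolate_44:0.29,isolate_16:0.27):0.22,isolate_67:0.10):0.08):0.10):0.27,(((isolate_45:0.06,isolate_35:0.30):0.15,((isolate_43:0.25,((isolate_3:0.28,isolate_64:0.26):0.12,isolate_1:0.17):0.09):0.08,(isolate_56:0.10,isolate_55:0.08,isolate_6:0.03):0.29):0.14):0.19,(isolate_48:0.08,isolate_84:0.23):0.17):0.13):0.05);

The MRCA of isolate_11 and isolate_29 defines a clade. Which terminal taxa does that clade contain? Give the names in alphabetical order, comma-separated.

Tracing isolate_11: it sits inside (isolate_11,isolate_9).
Tracing isolate_29: it sits inside (isolate_29,isolate_61).
The smallest clade enclosing both is (((isolate_14,isolate_85),((isolate_11,isolate_9),isolate_2)),(isolate_29,isolate_61)); the answer is its 7 terminal taxa in alphabetical order.

isolate_11, isolate_14, isolate_2, isolate_29, isolate_61, isolate_85, isolate_9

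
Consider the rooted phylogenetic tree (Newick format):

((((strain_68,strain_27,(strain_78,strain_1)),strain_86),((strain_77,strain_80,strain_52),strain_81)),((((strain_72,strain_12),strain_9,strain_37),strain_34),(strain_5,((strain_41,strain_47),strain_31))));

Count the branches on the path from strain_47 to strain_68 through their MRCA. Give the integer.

The MRCA of strain_47 and strain_68 is the root of the tree.
From strain_47 up to that node: 5 branches. From strain_68 up to the same node: 4 branches. Total: 5 + 4 = 9.

9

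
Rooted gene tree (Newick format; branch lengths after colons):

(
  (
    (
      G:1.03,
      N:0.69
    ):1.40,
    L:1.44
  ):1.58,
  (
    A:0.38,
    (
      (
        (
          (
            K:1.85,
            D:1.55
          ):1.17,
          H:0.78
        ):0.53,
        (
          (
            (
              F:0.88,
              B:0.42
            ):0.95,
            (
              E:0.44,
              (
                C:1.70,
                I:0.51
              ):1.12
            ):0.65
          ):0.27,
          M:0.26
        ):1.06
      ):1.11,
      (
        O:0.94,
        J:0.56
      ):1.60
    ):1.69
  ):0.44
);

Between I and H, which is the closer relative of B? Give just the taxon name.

I

The MRCA of B and I subtends ((F,B),(E,(C,I))) (5 taxa).
The MRCA of B and H subtends (((K,D),H),(((F,B),(E,(C,I))),M)) (9 taxa).
The first is nested inside the second, so B shares a more recent common ancestor with I.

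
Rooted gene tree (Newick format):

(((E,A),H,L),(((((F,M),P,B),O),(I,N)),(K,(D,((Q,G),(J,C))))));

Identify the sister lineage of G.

Q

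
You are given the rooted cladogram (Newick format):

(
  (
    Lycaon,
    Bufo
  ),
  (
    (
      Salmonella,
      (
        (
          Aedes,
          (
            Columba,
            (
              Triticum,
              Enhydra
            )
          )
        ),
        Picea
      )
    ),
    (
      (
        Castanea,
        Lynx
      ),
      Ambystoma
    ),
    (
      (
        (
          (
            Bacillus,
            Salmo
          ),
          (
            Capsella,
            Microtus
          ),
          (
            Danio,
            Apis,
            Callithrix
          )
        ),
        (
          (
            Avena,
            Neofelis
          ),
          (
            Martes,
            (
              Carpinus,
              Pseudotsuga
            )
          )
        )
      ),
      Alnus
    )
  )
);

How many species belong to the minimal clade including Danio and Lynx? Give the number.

22

The MRCA of Danio and Lynx is the node subtending ((Salmonella,((Aedes,(Columba,(Triticum,Enhydra))),Picea)),((Castanea,Lynx),Ambystoma),((((Bacillus,Salmo),(Capsella,Microtus),(Danio,Apis,Callithrix)),((Avena,Neofelis),(Martes,(Carpinus,Pseudotsuga)))),Alnus)).
That clade contains 22 terminal taxa: Aedes, Alnus, Ambystoma, Apis, Avena, Bacillus, Callithrix, Capsella, Carpinus, Castanea, Columba, Danio, Enhydra, Lynx, Martes, Microtus, Neofelis, Picea, Pseudotsuga, Salmo, Salmonella, Triticum.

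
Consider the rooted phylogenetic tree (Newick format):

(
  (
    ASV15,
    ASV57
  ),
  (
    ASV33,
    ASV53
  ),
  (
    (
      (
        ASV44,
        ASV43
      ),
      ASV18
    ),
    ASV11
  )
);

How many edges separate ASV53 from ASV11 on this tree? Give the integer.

The MRCA of ASV53 and ASV11 is the root of the tree.
From ASV53 up to that node: 2 branches. From ASV11 up to the same node: 2 branches. Total: 2 + 2 = 4.

4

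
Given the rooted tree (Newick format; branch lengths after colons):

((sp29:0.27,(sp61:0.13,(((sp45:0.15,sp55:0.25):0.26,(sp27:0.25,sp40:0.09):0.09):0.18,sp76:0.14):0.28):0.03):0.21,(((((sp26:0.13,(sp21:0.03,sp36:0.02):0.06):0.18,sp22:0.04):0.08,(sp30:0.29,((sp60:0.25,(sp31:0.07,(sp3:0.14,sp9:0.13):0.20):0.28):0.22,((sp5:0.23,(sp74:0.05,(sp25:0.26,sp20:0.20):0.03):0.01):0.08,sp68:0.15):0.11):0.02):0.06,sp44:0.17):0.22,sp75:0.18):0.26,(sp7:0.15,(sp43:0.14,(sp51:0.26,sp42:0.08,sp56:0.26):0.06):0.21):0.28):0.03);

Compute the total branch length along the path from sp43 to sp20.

1.62

The path runs sp43 → … → MRCA → … → sp20; the MRCA is the node subtending (((((sp26,(sp21,sp36)),sp22),(sp30,((sp60,(sp31,(sp3,sp9))),((sp5,(sp74,(sp25,sp20))),sp68))),sp44),sp75),(sp7,(sp43,(sp51,sp42,sp56)))).
Branch lengths along that path: 0.14 + 0.21 + 0.28 + 0.26 + 0.22 + 0.06 + 0.02 + 0.11 + 0.08 + 0.01 + 0.03 + 0.20 = 1.62.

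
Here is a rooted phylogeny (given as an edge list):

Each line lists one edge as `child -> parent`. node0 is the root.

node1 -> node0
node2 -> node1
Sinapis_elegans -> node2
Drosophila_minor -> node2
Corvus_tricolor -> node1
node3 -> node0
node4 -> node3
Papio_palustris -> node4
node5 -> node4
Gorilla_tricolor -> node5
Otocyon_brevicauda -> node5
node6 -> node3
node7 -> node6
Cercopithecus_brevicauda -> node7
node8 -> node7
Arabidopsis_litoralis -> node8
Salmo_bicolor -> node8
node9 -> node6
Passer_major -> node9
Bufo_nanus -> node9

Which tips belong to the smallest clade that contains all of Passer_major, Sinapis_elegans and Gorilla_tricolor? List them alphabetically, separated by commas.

Arabidopsis_litoralis, Bufo_nanus, Cercopithecus_brevicauda, Corvus_tricolor, Drosophila_minor, Gorilla_tricolor, Otocyon_brevicauda, Papio_palustris, Passer_major, Salmo_bicolor, Sinapis_elegans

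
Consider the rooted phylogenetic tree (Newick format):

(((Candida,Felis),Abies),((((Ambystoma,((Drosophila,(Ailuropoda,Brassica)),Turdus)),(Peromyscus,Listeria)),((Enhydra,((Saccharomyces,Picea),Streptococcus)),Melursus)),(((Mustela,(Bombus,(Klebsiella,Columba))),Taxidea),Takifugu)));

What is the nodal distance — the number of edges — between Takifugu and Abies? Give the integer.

The MRCA of Takifugu and Abies is the root of the tree.
From Takifugu up to that node: 3 branches. From Abies up to the same node: 2 branches. Total: 3 + 2 = 5.

5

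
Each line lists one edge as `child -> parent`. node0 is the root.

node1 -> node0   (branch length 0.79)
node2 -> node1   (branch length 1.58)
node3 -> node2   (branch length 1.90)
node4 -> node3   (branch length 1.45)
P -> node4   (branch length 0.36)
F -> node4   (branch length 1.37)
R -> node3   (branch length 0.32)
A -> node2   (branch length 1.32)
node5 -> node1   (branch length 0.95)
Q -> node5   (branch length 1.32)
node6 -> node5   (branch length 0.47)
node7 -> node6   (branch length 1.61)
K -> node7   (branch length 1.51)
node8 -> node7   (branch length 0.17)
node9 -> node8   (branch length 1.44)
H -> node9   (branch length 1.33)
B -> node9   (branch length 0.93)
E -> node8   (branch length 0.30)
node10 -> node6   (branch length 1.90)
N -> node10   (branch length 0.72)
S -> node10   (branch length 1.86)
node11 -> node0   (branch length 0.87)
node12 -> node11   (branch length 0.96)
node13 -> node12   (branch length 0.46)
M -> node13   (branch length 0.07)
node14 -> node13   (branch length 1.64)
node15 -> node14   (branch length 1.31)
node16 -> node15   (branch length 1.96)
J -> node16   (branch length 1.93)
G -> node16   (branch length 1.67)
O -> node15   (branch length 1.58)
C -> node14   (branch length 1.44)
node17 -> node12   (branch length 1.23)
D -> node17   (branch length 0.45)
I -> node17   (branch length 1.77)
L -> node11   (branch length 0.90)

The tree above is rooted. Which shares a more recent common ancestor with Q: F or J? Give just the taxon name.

F

The MRCA of Q and F subtends ((((P,F),R),A),(Q,((K,((H,B),E)),(N,S)))) (11 taxa).
The MRCA of Q and J is the root, subtending the entire tree (19 taxa).
The first is nested inside the second, so Q shares a more recent common ancestor with F.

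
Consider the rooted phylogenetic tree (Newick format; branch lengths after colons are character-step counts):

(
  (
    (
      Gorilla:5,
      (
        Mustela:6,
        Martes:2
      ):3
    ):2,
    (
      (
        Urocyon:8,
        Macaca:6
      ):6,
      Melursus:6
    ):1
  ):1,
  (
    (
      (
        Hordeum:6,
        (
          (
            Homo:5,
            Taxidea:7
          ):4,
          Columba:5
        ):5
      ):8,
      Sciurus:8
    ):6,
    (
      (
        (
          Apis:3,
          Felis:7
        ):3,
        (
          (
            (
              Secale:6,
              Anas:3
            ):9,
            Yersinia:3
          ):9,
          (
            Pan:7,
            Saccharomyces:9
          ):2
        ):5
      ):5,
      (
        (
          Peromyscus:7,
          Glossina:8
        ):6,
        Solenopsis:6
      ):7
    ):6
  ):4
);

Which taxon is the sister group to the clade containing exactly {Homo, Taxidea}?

The clade containing exactly {Homo, Taxidea} attaches to the tree at the node subtending ((Homo,Taxidea),Columba).
The other lineage descending from that same node — the sister group — is the single tip Columba.

Columba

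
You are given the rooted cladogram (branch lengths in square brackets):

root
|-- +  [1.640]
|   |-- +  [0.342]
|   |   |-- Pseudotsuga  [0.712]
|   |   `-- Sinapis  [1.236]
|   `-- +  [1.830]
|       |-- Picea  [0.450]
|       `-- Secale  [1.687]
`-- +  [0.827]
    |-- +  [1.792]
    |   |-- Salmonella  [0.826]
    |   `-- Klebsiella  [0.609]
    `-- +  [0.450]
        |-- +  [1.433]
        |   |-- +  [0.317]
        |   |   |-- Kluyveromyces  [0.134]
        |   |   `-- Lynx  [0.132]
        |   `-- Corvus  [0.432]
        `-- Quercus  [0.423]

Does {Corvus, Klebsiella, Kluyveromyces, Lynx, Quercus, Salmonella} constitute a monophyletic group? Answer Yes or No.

Yes

The most recent common ancestor of these taxa subtends ((Salmonella,Klebsiella),(((Kluyveromyces,Lynx),Corvus),Quercus)).
That clade has exactly 6 tips — every listed taxon and nothing else — so the group is monophyletic.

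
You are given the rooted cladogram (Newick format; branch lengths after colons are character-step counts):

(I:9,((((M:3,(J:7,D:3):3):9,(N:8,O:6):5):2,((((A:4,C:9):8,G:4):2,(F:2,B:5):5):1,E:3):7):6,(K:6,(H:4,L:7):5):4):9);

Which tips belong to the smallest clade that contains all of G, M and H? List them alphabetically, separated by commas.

A, B, C, D, E, F, G, H, J, K, L, M, N, O

Tracing G: it sits inside ((A,C),G).
Tracing M: it sits inside (M,(J,D)).
Tracing H: it sits inside (H,L).
The smallest clade enclosing all 3 is ((((M,(J,D)),(N,O)),((((A,C),G),(F,B)),E)),(K,(H,L))); the answer is its 14 terminal taxa in alphabetical order.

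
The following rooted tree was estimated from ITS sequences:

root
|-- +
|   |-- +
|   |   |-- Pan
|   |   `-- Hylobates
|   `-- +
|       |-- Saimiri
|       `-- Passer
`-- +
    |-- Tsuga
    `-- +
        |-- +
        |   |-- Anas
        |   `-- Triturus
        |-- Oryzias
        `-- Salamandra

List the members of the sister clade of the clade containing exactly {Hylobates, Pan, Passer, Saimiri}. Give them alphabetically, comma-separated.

Anas, Oryzias, Salamandra, Triturus, Tsuga

The clade containing exactly {Hylobates, Pan, Passer, Saimiri} attaches directly to the root of the tree.
The other lineage descending from that same node — the sister group — is (Tsuga,((Anas,Triturus),Oryzias,Salamandra)); its 5 tips in alphabetical order are the answer.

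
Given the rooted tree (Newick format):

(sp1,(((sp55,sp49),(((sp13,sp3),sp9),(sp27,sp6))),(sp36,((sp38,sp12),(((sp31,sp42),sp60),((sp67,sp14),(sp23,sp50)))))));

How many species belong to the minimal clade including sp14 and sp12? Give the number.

9

The MRCA of sp14 and sp12 is the node subtending ((sp38,sp12),(((sp31,sp42),sp60),((sp67,sp14),(sp23,sp50)))).
That clade contains 9 terminal taxa: sp12, sp14, sp23, sp31, sp38, sp42, sp50, sp60, sp67.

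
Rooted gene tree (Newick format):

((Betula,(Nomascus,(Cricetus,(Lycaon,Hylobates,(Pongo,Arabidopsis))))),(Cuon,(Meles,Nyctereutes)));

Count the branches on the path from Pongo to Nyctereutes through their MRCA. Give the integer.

9

The MRCA of Pongo and Nyctereutes is the root of the tree.
From Pongo up to that node: 6 branches. From Nyctereutes up to the same node: 3 branches. Total: 6 + 3 = 9.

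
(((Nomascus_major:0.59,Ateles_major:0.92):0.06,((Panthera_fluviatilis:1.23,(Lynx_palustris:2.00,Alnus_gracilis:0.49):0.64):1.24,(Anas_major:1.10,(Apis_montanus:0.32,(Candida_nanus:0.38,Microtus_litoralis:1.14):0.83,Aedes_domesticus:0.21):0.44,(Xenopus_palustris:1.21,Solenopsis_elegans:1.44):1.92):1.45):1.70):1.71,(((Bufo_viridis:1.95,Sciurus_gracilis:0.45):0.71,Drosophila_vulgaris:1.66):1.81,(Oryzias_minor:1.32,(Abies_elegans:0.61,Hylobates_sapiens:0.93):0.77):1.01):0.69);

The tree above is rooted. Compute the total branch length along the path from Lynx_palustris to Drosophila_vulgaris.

11.45

The path runs Lynx_palustris → … → MRCA → … → Drosophila_vulgaris; the MRCA is the root of the tree.
Branch lengths along that path: 2.00 + 0.64 + 1.24 + 1.70 + 1.71 + 0.69 + 1.81 + 1.66 = 11.45.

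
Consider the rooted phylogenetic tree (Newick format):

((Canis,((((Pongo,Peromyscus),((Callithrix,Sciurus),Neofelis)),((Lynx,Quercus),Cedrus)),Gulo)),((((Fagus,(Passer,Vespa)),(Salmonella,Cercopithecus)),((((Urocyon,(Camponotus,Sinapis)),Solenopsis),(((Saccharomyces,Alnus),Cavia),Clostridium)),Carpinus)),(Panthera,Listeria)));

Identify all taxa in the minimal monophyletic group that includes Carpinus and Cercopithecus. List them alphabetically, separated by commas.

Alnus, Camponotus, Carpinus, Cavia, Cercopithecus, Clostridium, Fagus, Passer, Saccharomyces, Salmonella, Sinapis, Solenopsis, Urocyon, Vespa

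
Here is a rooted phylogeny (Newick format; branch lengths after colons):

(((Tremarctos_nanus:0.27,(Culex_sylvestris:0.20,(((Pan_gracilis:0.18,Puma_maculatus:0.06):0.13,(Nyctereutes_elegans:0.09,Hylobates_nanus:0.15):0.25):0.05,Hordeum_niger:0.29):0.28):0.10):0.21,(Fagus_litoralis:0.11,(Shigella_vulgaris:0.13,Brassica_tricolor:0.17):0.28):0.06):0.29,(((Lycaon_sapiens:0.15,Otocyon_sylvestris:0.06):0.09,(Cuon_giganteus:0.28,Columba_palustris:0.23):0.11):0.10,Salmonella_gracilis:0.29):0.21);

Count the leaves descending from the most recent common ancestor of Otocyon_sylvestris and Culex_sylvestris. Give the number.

15

The MRCA of Otocyon_sylvestris and Culex_sylvestris is the root, so the clade is the entire tree.
That clade contains 15 terminal taxa: Brassica_tricolor, Columba_palustris, Culex_sylvestris, Cuon_giganteus, Fagus_litoralis, Hordeum_niger, Hylobates_nanus, Lycaon_sapiens, Nyctereutes_elegans, Otocyon_sylvestris, Pan_gracilis, Puma_maculatus, Salmonella_gracilis, Shigella_vulgaris, Tremarctos_nanus.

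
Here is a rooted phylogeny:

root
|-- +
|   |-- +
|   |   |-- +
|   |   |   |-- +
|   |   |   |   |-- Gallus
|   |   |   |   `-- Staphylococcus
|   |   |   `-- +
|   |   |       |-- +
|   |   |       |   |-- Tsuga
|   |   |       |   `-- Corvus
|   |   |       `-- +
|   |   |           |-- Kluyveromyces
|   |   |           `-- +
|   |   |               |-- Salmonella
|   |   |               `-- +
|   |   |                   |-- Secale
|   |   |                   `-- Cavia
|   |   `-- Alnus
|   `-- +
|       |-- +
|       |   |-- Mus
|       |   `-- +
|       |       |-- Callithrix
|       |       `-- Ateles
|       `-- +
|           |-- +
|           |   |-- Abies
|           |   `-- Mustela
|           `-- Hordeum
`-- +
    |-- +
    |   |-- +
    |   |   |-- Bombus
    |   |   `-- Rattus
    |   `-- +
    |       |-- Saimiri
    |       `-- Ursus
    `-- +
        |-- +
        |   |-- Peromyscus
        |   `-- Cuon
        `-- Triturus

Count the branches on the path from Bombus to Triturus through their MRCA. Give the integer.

5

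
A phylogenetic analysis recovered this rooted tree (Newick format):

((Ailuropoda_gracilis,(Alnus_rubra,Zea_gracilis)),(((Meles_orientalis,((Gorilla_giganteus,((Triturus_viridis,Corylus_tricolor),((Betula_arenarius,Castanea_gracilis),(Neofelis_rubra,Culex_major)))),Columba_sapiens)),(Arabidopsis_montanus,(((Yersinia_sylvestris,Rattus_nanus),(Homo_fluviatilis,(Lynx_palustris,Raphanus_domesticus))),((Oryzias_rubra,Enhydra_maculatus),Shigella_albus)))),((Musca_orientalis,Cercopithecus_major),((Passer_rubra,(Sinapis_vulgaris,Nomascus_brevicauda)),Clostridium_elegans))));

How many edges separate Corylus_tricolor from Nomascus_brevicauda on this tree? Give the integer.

The MRCA of Corylus_tricolor and Nomascus_brevicauda is the node subtending (((Meles_orientalis,((Gorilla_giganteus,((Triturus_viridis,Corylus_tricolor),((Betula_arenarius,Castanea_gracilis),(Neofelis_rubra,Culex_major)))),Columba_sapiens)),(Arabidopsis_montanus,(((Yersinia_sylvestris,Rattus_nanus),(Homo_fluviatilis,(Lynx_palustris,Raphanus_domesticus))),((Oryzias_rubra,Enhydra_maculatus),Shigella_albus)))),((Musca_orientalis,Cercopithecus_major),((Passer_rubra,(Sinapis_vulgaris,Nomascus_brevicauda)),Clostridium_elegans))).
From Corylus_tricolor up to that node: 7 branches. From Nomascus_brevicauda up to the same node: 5 branches. Total: 7 + 5 = 12.

12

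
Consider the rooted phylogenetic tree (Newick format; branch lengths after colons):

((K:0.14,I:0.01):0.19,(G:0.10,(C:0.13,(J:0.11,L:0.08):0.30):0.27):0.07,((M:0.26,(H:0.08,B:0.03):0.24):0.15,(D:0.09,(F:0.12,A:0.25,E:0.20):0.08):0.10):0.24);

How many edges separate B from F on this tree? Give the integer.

6

The MRCA of B and F is the node subtending ((M,(H,B)),(D,(F,A,E))).
From B up to that node: 3 branches. From F up to the same node: 3 branches. Total: 3 + 3 = 6.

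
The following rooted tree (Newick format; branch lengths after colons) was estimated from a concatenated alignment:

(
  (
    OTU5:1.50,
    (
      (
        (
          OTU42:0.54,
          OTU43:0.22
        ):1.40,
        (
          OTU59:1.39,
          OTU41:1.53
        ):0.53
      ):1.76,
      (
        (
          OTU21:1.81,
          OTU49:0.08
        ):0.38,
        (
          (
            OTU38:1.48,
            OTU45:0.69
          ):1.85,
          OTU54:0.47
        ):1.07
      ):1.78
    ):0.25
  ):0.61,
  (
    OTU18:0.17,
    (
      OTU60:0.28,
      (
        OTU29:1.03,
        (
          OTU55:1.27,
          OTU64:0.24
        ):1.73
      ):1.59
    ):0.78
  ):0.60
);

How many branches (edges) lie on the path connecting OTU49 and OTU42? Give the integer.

6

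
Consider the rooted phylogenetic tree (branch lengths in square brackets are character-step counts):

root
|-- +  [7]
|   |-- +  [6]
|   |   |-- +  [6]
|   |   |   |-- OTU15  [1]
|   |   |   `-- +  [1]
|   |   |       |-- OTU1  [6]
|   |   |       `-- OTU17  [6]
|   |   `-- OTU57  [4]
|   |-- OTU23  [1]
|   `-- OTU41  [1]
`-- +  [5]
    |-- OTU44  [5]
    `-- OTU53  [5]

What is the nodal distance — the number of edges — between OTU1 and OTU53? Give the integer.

7

The MRCA of OTU1 and OTU53 is the root of the tree.
From OTU1 up to that node: 5 branches. From OTU53 up to the same node: 2 branches. Total: 5 + 2 = 7.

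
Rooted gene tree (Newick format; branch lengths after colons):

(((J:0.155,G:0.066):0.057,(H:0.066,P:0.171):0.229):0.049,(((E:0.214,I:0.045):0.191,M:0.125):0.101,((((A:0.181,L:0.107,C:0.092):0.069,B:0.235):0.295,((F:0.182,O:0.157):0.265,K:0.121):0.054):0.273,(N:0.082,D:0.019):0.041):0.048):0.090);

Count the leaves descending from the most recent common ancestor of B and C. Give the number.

The MRCA of B and C is the node subtending ((A,L,C),B).
That clade contains 4 terminal taxa: A, B, C, L.

4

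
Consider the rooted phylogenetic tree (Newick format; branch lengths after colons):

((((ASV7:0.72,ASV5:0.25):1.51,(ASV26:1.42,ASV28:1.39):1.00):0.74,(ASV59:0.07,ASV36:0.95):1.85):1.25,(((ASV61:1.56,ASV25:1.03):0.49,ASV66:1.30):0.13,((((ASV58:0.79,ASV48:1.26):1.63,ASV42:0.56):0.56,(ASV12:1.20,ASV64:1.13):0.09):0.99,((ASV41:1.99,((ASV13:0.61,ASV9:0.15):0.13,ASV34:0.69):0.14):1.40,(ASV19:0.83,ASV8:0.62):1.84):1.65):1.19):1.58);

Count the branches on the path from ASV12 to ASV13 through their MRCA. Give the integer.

The MRCA of ASV12 and ASV13 is the node subtending ((((ASV58,ASV48),ASV42),(ASV12,ASV64)),((ASV41,((ASV13,ASV9),ASV34)),(ASV19,ASV8))).
From ASV12 up to that node: 3 branches. From ASV13 up to the same node: 5 branches. Total: 3 + 5 = 8.

8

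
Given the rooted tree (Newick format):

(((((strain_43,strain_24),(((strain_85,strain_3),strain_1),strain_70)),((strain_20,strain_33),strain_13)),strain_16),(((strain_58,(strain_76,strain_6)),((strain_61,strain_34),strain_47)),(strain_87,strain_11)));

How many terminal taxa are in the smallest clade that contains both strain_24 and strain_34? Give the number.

18

The MRCA of strain_24 and strain_34 is the root, so the clade is the entire tree.
That clade contains 18 terminal taxa: strain_1, strain_11, strain_13, strain_16, strain_20, strain_24, strain_3, strain_33, strain_34, strain_43, strain_47, strain_58, strain_6, strain_61, strain_70, strain_76, strain_85, strain_87.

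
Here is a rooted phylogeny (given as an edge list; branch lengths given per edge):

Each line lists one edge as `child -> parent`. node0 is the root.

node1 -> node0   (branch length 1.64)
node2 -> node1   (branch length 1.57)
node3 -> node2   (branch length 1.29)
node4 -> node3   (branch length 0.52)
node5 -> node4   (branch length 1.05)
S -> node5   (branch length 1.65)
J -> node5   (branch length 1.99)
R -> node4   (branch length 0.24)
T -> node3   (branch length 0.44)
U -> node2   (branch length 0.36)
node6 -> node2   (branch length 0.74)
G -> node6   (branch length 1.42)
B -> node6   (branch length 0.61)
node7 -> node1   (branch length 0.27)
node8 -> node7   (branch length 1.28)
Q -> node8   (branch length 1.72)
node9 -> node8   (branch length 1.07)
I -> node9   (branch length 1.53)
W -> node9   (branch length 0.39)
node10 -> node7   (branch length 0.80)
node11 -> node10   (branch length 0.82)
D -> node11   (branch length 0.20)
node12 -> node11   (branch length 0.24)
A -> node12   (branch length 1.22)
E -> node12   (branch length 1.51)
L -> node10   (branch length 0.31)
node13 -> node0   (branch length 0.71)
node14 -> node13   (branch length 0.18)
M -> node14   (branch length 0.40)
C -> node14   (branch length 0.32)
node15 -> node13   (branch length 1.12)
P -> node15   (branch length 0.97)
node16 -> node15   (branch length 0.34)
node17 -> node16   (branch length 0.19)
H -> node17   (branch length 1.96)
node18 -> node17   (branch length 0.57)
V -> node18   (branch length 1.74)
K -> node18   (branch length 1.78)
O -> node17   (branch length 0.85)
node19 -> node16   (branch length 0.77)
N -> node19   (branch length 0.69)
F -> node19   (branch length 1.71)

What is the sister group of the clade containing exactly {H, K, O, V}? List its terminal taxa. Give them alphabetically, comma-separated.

The clade containing exactly {H, K, O, V} attaches to the tree at the node subtending ((H,(V,K),O),(N,F)).
The other lineage descending from that same node — the sister group — is (N,F); its 2 tips in alphabetical order are the answer.

F, N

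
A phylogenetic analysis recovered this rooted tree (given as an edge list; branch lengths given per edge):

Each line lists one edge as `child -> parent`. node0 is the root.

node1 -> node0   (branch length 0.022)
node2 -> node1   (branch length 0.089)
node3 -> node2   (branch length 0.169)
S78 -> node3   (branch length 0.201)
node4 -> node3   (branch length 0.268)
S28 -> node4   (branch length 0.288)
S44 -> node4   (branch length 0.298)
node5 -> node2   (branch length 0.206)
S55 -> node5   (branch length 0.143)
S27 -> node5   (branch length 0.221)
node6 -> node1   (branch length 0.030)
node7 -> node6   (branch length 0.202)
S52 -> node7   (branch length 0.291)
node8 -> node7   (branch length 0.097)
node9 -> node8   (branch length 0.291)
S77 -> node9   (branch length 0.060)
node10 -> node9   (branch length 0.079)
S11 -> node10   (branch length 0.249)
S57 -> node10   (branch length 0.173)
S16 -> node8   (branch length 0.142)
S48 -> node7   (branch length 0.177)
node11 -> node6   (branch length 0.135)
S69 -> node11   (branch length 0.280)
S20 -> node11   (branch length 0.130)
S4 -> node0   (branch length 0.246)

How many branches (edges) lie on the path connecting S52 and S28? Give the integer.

7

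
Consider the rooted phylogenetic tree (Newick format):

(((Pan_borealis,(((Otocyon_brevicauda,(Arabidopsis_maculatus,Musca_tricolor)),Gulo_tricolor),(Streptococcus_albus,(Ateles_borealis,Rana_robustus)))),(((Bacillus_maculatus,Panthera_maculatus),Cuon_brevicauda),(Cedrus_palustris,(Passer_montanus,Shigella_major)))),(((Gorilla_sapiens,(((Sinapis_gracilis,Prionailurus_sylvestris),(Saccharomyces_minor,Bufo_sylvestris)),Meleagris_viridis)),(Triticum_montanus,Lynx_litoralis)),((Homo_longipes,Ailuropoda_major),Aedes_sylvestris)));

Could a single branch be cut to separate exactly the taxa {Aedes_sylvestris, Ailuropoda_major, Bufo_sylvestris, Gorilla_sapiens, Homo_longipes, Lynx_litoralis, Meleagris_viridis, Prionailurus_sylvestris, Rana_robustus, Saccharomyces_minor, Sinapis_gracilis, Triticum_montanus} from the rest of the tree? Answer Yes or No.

No

The MRCA of the listed taxa is the root, so the smallest clade containing them is the whole tree.
That clade also contains Arabidopsis_maculatus, Ateles_borealis, Bacillus_maculatus, Cedrus_palustris, Cuon_brevicauda, Gulo_tricolor, Musca_tricolor, Otocyon_brevicauda, Pan_borealis, Panthera_maculatus, Passer_montanus, Shigella_major, Streptococcus_albus, which are not in the proposed group, so the group is not monophyletic.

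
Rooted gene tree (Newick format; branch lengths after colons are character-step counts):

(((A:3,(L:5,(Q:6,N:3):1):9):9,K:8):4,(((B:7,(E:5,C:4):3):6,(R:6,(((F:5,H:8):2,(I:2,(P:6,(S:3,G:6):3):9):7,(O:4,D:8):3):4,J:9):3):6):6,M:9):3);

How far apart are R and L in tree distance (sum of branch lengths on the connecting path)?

48

The path runs R → … → MRCA → … → L; the MRCA is the root of the tree.
Branch lengths along that path: 6 + 6 + 6 + 3 + 4 + 9 + 9 + 5 = 48.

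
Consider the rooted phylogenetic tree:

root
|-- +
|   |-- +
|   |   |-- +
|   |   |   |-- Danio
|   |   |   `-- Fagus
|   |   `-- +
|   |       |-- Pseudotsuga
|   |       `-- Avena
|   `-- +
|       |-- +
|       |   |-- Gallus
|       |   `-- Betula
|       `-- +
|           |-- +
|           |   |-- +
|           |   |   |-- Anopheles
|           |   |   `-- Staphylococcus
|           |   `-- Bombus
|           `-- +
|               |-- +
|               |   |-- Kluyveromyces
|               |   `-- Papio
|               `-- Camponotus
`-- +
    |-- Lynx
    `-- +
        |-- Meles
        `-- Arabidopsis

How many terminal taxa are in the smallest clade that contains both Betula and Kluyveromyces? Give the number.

The MRCA of Betula and Kluyveromyces is the node subtending ((Gallus,Betula),(((Anopheles,Staphylococcus),Bombus),((Kluyveromyces,Papio),Camponotus))).
That clade contains 8 terminal taxa: Anopheles, Betula, Bombus, Camponotus, Gallus, Kluyveromyces, Papio, Staphylococcus.

8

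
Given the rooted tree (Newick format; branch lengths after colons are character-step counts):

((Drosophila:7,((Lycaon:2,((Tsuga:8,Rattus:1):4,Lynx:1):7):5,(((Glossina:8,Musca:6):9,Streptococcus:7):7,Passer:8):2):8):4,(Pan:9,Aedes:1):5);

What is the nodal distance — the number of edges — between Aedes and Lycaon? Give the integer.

6

The MRCA of Aedes and Lycaon is the root of the tree.
From Aedes up to that node: 2 branches. From Lycaon up to the same node: 4 branches. Total: 2 + 4 = 6.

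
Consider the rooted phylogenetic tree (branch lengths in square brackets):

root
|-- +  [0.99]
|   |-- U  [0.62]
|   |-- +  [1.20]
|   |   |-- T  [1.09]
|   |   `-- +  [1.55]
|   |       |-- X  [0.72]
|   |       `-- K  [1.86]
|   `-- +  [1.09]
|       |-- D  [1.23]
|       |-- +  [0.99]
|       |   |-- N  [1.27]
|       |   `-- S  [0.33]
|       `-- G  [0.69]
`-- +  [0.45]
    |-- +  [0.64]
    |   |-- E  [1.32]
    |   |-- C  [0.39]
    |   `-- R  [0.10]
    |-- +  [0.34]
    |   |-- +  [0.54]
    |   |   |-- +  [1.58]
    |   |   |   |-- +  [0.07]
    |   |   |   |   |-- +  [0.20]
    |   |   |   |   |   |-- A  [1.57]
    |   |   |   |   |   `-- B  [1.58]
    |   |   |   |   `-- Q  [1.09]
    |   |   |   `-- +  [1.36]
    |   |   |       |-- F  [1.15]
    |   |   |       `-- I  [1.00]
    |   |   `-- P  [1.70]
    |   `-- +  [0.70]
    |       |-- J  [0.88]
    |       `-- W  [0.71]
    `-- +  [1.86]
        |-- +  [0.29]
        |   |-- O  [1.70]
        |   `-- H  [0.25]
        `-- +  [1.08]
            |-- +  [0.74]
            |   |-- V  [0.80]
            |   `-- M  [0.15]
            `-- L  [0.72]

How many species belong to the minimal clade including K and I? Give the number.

24

The MRCA of K and I is the root, so the clade is the entire tree.
That clade contains 24 terminal taxa: A, B, C, D, E, F, G, H, I, J, K, L, M, N, O, P, Q, R, S, T, U, V, W, X.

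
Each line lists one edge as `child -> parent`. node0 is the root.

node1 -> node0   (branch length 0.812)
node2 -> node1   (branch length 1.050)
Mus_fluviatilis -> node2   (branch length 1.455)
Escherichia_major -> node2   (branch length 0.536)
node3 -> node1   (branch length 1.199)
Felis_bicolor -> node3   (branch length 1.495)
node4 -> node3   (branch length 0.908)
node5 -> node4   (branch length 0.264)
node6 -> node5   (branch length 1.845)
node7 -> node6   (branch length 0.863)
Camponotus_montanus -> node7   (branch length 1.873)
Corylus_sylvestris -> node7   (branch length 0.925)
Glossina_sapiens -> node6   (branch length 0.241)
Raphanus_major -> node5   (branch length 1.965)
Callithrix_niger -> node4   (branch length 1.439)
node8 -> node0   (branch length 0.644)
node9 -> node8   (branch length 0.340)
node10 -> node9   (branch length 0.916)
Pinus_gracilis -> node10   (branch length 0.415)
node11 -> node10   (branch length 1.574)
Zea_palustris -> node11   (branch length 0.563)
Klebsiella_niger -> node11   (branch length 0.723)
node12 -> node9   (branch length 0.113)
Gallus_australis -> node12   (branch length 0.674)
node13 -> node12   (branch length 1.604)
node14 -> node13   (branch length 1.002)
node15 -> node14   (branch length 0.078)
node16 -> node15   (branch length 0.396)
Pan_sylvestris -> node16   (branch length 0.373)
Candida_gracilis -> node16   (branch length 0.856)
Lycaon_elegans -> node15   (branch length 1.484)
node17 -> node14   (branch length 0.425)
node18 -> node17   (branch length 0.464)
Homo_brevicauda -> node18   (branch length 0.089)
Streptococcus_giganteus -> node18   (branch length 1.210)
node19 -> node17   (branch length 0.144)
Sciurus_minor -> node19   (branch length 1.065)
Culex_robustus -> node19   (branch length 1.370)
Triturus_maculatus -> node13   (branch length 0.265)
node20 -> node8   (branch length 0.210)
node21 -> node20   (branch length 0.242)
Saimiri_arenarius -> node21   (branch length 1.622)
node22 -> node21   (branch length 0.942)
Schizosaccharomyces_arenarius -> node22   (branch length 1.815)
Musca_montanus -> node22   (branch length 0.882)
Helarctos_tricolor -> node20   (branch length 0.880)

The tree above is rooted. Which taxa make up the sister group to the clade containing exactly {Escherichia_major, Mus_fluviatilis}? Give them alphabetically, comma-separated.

The clade containing exactly {Escherichia_major, Mus_fluviatilis} attaches to the tree at the node subtending ((Mus_fluviatilis,Escherichia_major),(Felis_bicolor,((((Camponotus_montanus,Corylus_sylvestris),Glossina_sapiens),Raphanus_major),Callithrix_niger))).
The other lineage descending from that same node — the sister group — is (Felis_bicolor,((((Camponotus_montanus,Corylus_sylvestris),Glossina_sapiens),Raphanus_major),Callithrix_niger)); its 6 tips in alphabetical order are the answer.

Callithrix_niger, Camponotus_montanus, Corylus_sylvestris, Felis_bicolor, Glossina_sapiens, Raphanus_major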